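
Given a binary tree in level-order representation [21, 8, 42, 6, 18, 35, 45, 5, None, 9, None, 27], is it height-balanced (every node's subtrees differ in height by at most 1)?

Tree (level-order array): [21, 8, 42, 6, 18, 35, 45, 5, None, 9, None, 27]
Definition: a tree is height-balanced if, at every node, |h(left) - h(right)| <= 1 (empty subtree has height -1).
Bottom-up per-node check:
  node 5: h_left=-1, h_right=-1, diff=0 [OK], height=0
  node 6: h_left=0, h_right=-1, diff=1 [OK], height=1
  node 9: h_left=-1, h_right=-1, diff=0 [OK], height=0
  node 18: h_left=0, h_right=-1, diff=1 [OK], height=1
  node 8: h_left=1, h_right=1, diff=0 [OK], height=2
  node 27: h_left=-1, h_right=-1, diff=0 [OK], height=0
  node 35: h_left=0, h_right=-1, diff=1 [OK], height=1
  node 45: h_left=-1, h_right=-1, diff=0 [OK], height=0
  node 42: h_left=1, h_right=0, diff=1 [OK], height=2
  node 21: h_left=2, h_right=2, diff=0 [OK], height=3
All nodes satisfy the balance condition.
Result: Balanced


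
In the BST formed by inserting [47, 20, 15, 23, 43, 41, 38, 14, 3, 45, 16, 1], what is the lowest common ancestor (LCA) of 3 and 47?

Tree insertion order: [47, 20, 15, 23, 43, 41, 38, 14, 3, 45, 16, 1]
Tree (level-order array): [47, 20, None, 15, 23, 14, 16, None, 43, 3, None, None, None, 41, 45, 1, None, 38]
In a BST, the LCA of p=3, q=47 is the first node v on the
root-to-leaf path with p <= v <= q (go left if both < v, right if both > v).
Walk from root:
  at 47: 3 <= 47 <= 47, this is the LCA
LCA = 47


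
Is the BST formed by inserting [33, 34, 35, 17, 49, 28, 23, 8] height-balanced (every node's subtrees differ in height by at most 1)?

Tree (level-order array): [33, 17, 34, 8, 28, None, 35, None, None, 23, None, None, 49]
Definition: a tree is height-balanced if, at every node, |h(left) - h(right)| <= 1 (empty subtree has height -1).
Bottom-up per-node check:
  node 8: h_left=-1, h_right=-1, diff=0 [OK], height=0
  node 23: h_left=-1, h_right=-1, diff=0 [OK], height=0
  node 28: h_left=0, h_right=-1, diff=1 [OK], height=1
  node 17: h_left=0, h_right=1, diff=1 [OK], height=2
  node 49: h_left=-1, h_right=-1, diff=0 [OK], height=0
  node 35: h_left=-1, h_right=0, diff=1 [OK], height=1
  node 34: h_left=-1, h_right=1, diff=2 [FAIL (|-1-1|=2 > 1)], height=2
  node 33: h_left=2, h_right=2, diff=0 [OK], height=3
Node 34 violates the condition: |-1 - 1| = 2 > 1.
Result: Not balanced


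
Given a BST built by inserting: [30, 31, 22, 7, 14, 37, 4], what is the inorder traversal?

Tree insertion order: [30, 31, 22, 7, 14, 37, 4]
Tree (level-order array): [30, 22, 31, 7, None, None, 37, 4, 14]
Inorder traversal: [4, 7, 14, 22, 30, 31, 37]


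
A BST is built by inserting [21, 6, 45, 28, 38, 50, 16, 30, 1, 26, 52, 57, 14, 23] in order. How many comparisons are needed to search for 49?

Search path for 49: 21 -> 45 -> 50
Found: False
Comparisons: 3


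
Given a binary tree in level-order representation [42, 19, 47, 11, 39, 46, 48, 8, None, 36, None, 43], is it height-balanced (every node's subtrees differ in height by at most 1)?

Tree (level-order array): [42, 19, 47, 11, 39, 46, 48, 8, None, 36, None, 43]
Definition: a tree is height-balanced if, at every node, |h(left) - h(right)| <= 1 (empty subtree has height -1).
Bottom-up per-node check:
  node 8: h_left=-1, h_right=-1, diff=0 [OK], height=0
  node 11: h_left=0, h_right=-1, diff=1 [OK], height=1
  node 36: h_left=-1, h_right=-1, diff=0 [OK], height=0
  node 39: h_left=0, h_right=-1, diff=1 [OK], height=1
  node 19: h_left=1, h_right=1, diff=0 [OK], height=2
  node 43: h_left=-1, h_right=-1, diff=0 [OK], height=0
  node 46: h_left=0, h_right=-1, diff=1 [OK], height=1
  node 48: h_left=-1, h_right=-1, diff=0 [OK], height=0
  node 47: h_left=1, h_right=0, diff=1 [OK], height=2
  node 42: h_left=2, h_right=2, diff=0 [OK], height=3
All nodes satisfy the balance condition.
Result: Balanced


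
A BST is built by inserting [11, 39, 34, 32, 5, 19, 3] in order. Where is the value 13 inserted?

Starting tree (level order): [11, 5, 39, 3, None, 34, None, None, None, 32, None, 19]
Insertion path: 11 -> 39 -> 34 -> 32 -> 19
Result: insert 13 as left child of 19
Final tree (level order): [11, 5, 39, 3, None, 34, None, None, None, 32, None, 19, None, 13]


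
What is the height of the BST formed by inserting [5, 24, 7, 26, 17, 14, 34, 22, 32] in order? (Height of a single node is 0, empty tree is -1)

Insertion order: [5, 24, 7, 26, 17, 14, 34, 22, 32]
Tree (level-order array): [5, None, 24, 7, 26, None, 17, None, 34, 14, 22, 32]
Compute height bottom-up (empty subtree = -1):
  height(14) = 1 + max(-1, -1) = 0
  height(22) = 1 + max(-1, -1) = 0
  height(17) = 1 + max(0, 0) = 1
  height(7) = 1 + max(-1, 1) = 2
  height(32) = 1 + max(-1, -1) = 0
  height(34) = 1 + max(0, -1) = 1
  height(26) = 1 + max(-1, 1) = 2
  height(24) = 1 + max(2, 2) = 3
  height(5) = 1 + max(-1, 3) = 4
Height = 4


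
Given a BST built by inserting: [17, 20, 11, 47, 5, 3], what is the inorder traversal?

Tree insertion order: [17, 20, 11, 47, 5, 3]
Tree (level-order array): [17, 11, 20, 5, None, None, 47, 3]
Inorder traversal: [3, 5, 11, 17, 20, 47]


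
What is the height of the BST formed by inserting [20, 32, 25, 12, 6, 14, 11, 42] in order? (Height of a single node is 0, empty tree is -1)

Insertion order: [20, 32, 25, 12, 6, 14, 11, 42]
Tree (level-order array): [20, 12, 32, 6, 14, 25, 42, None, 11]
Compute height bottom-up (empty subtree = -1):
  height(11) = 1 + max(-1, -1) = 0
  height(6) = 1 + max(-1, 0) = 1
  height(14) = 1 + max(-1, -1) = 0
  height(12) = 1 + max(1, 0) = 2
  height(25) = 1 + max(-1, -1) = 0
  height(42) = 1 + max(-1, -1) = 0
  height(32) = 1 + max(0, 0) = 1
  height(20) = 1 + max(2, 1) = 3
Height = 3


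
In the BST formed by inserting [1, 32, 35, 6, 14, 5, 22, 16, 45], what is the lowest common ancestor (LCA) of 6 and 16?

Tree insertion order: [1, 32, 35, 6, 14, 5, 22, 16, 45]
Tree (level-order array): [1, None, 32, 6, 35, 5, 14, None, 45, None, None, None, 22, None, None, 16]
In a BST, the LCA of p=6, q=16 is the first node v on the
root-to-leaf path with p <= v <= q (go left if both < v, right if both > v).
Walk from root:
  at 1: both 6 and 16 > 1, go right
  at 32: both 6 and 16 < 32, go left
  at 6: 6 <= 6 <= 16, this is the LCA
LCA = 6


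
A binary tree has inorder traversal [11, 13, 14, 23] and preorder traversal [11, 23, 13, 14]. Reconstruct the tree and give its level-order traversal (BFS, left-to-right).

Inorder:  [11, 13, 14, 23]
Preorder: [11, 23, 13, 14]
Algorithm: preorder visits root first, so consume preorder in order;
for each root, split the current inorder slice at that value into
left-subtree inorder and right-subtree inorder, then recurse.
Recursive splits:
  root=11; inorder splits into left=[], right=[13, 14, 23]
  root=23; inorder splits into left=[13, 14], right=[]
  root=13; inorder splits into left=[], right=[14]
  root=14; inorder splits into left=[], right=[]
Reconstructed level-order: [11, 23, 13, 14]


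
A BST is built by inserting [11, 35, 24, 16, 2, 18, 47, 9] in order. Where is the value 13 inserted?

Starting tree (level order): [11, 2, 35, None, 9, 24, 47, None, None, 16, None, None, None, None, 18]
Insertion path: 11 -> 35 -> 24 -> 16
Result: insert 13 as left child of 16
Final tree (level order): [11, 2, 35, None, 9, 24, 47, None, None, 16, None, None, None, 13, 18]


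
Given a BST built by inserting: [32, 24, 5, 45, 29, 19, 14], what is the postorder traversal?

Tree insertion order: [32, 24, 5, 45, 29, 19, 14]
Tree (level-order array): [32, 24, 45, 5, 29, None, None, None, 19, None, None, 14]
Postorder traversal: [14, 19, 5, 29, 24, 45, 32]


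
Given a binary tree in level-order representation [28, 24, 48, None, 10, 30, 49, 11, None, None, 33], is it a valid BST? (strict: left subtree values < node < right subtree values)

Level-order array: [28, 24, 48, None, 10, 30, 49, 11, None, None, 33]
Validate using subtree bounds (lo, hi): at each node, require lo < value < hi,
then recurse left with hi=value and right with lo=value.
Preorder trace (stopping at first violation):
  at node 28 with bounds (-inf, +inf): OK
  at node 24 with bounds (-inf, 28): OK
  at node 10 with bounds (24, 28): VIOLATION
Node 10 violates its bound: not (24 < 10 < 28).
Result: Not a valid BST


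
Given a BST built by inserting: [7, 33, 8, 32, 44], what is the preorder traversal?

Tree insertion order: [7, 33, 8, 32, 44]
Tree (level-order array): [7, None, 33, 8, 44, None, 32]
Preorder traversal: [7, 33, 8, 32, 44]


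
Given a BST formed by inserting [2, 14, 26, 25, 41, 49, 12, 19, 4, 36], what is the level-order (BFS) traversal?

Tree insertion order: [2, 14, 26, 25, 41, 49, 12, 19, 4, 36]
Tree (level-order array): [2, None, 14, 12, 26, 4, None, 25, 41, None, None, 19, None, 36, 49]
BFS from the root, enqueuing left then right child of each popped node:
  queue [2] -> pop 2, enqueue [14], visited so far: [2]
  queue [14] -> pop 14, enqueue [12, 26], visited so far: [2, 14]
  queue [12, 26] -> pop 12, enqueue [4], visited so far: [2, 14, 12]
  queue [26, 4] -> pop 26, enqueue [25, 41], visited so far: [2, 14, 12, 26]
  queue [4, 25, 41] -> pop 4, enqueue [none], visited so far: [2, 14, 12, 26, 4]
  queue [25, 41] -> pop 25, enqueue [19], visited so far: [2, 14, 12, 26, 4, 25]
  queue [41, 19] -> pop 41, enqueue [36, 49], visited so far: [2, 14, 12, 26, 4, 25, 41]
  queue [19, 36, 49] -> pop 19, enqueue [none], visited so far: [2, 14, 12, 26, 4, 25, 41, 19]
  queue [36, 49] -> pop 36, enqueue [none], visited so far: [2, 14, 12, 26, 4, 25, 41, 19, 36]
  queue [49] -> pop 49, enqueue [none], visited so far: [2, 14, 12, 26, 4, 25, 41, 19, 36, 49]
Result: [2, 14, 12, 26, 4, 25, 41, 19, 36, 49]


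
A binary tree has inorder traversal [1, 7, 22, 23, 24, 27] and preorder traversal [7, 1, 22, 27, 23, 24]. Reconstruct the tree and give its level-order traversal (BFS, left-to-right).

Inorder:  [1, 7, 22, 23, 24, 27]
Preorder: [7, 1, 22, 27, 23, 24]
Algorithm: preorder visits root first, so consume preorder in order;
for each root, split the current inorder slice at that value into
left-subtree inorder and right-subtree inorder, then recurse.
Recursive splits:
  root=7; inorder splits into left=[1], right=[22, 23, 24, 27]
  root=1; inorder splits into left=[], right=[]
  root=22; inorder splits into left=[], right=[23, 24, 27]
  root=27; inorder splits into left=[23, 24], right=[]
  root=23; inorder splits into left=[], right=[24]
  root=24; inorder splits into left=[], right=[]
Reconstructed level-order: [7, 1, 22, 27, 23, 24]


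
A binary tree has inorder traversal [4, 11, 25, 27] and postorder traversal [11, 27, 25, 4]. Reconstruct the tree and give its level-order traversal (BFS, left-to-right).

Inorder:   [4, 11, 25, 27]
Postorder: [11, 27, 25, 4]
Algorithm: postorder visits root last, so walk postorder right-to-left;
each value is the root of the current inorder slice — split it at that
value, recurse on the right subtree first, then the left.
Recursive splits:
  root=4; inorder splits into left=[], right=[11, 25, 27]
  root=25; inorder splits into left=[11], right=[27]
  root=27; inorder splits into left=[], right=[]
  root=11; inorder splits into left=[], right=[]
Reconstructed level-order: [4, 25, 11, 27]


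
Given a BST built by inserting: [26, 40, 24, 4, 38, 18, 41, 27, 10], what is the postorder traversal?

Tree insertion order: [26, 40, 24, 4, 38, 18, 41, 27, 10]
Tree (level-order array): [26, 24, 40, 4, None, 38, 41, None, 18, 27, None, None, None, 10]
Postorder traversal: [10, 18, 4, 24, 27, 38, 41, 40, 26]


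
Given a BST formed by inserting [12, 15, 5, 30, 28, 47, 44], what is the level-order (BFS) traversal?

Tree insertion order: [12, 15, 5, 30, 28, 47, 44]
Tree (level-order array): [12, 5, 15, None, None, None, 30, 28, 47, None, None, 44]
BFS from the root, enqueuing left then right child of each popped node:
  queue [12] -> pop 12, enqueue [5, 15], visited so far: [12]
  queue [5, 15] -> pop 5, enqueue [none], visited so far: [12, 5]
  queue [15] -> pop 15, enqueue [30], visited so far: [12, 5, 15]
  queue [30] -> pop 30, enqueue [28, 47], visited so far: [12, 5, 15, 30]
  queue [28, 47] -> pop 28, enqueue [none], visited so far: [12, 5, 15, 30, 28]
  queue [47] -> pop 47, enqueue [44], visited so far: [12, 5, 15, 30, 28, 47]
  queue [44] -> pop 44, enqueue [none], visited so far: [12, 5, 15, 30, 28, 47, 44]
Result: [12, 5, 15, 30, 28, 47, 44]


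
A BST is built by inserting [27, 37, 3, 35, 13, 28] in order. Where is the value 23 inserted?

Starting tree (level order): [27, 3, 37, None, 13, 35, None, None, None, 28]
Insertion path: 27 -> 3 -> 13
Result: insert 23 as right child of 13
Final tree (level order): [27, 3, 37, None, 13, 35, None, None, 23, 28]


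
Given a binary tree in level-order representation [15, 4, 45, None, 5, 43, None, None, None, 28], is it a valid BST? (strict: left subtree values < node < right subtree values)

Level-order array: [15, 4, 45, None, 5, 43, None, None, None, 28]
Validate using subtree bounds (lo, hi): at each node, require lo < value < hi,
then recurse left with hi=value and right with lo=value.
Preorder trace (stopping at first violation):
  at node 15 with bounds (-inf, +inf): OK
  at node 4 with bounds (-inf, 15): OK
  at node 5 with bounds (4, 15): OK
  at node 45 with bounds (15, +inf): OK
  at node 43 with bounds (15, 45): OK
  at node 28 with bounds (15, 43): OK
No violation found at any node.
Result: Valid BST


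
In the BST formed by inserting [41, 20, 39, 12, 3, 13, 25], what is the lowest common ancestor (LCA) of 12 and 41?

Tree insertion order: [41, 20, 39, 12, 3, 13, 25]
Tree (level-order array): [41, 20, None, 12, 39, 3, 13, 25]
In a BST, the LCA of p=12, q=41 is the first node v on the
root-to-leaf path with p <= v <= q (go left if both < v, right if both > v).
Walk from root:
  at 41: 12 <= 41 <= 41, this is the LCA
LCA = 41


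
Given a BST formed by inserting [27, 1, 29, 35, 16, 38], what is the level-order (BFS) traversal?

Tree insertion order: [27, 1, 29, 35, 16, 38]
Tree (level-order array): [27, 1, 29, None, 16, None, 35, None, None, None, 38]
BFS from the root, enqueuing left then right child of each popped node:
  queue [27] -> pop 27, enqueue [1, 29], visited so far: [27]
  queue [1, 29] -> pop 1, enqueue [16], visited so far: [27, 1]
  queue [29, 16] -> pop 29, enqueue [35], visited so far: [27, 1, 29]
  queue [16, 35] -> pop 16, enqueue [none], visited so far: [27, 1, 29, 16]
  queue [35] -> pop 35, enqueue [38], visited so far: [27, 1, 29, 16, 35]
  queue [38] -> pop 38, enqueue [none], visited so far: [27, 1, 29, 16, 35, 38]
Result: [27, 1, 29, 16, 35, 38]


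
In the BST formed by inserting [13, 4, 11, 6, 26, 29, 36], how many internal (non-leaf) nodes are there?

Tree built from: [13, 4, 11, 6, 26, 29, 36]
Tree (level-order array): [13, 4, 26, None, 11, None, 29, 6, None, None, 36]
Rule: An internal node has at least one child.
Per-node child counts:
  node 13: 2 child(ren)
  node 4: 1 child(ren)
  node 11: 1 child(ren)
  node 6: 0 child(ren)
  node 26: 1 child(ren)
  node 29: 1 child(ren)
  node 36: 0 child(ren)
Matching nodes: [13, 4, 11, 26, 29]
Count of internal (non-leaf) nodes: 5


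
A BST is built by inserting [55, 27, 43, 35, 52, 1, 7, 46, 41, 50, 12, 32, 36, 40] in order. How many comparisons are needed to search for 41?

Search path for 41: 55 -> 27 -> 43 -> 35 -> 41
Found: True
Comparisons: 5


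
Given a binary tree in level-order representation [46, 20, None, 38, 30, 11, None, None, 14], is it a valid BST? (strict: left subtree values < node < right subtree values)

Level-order array: [46, 20, None, 38, 30, 11, None, None, 14]
Validate using subtree bounds (lo, hi): at each node, require lo < value < hi,
then recurse left with hi=value and right with lo=value.
Preorder trace (stopping at first violation):
  at node 46 with bounds (-inf, +inf): OK
  at node 20 with bounds (-inf, 46): OK
  at node 38 with bounds (-inf, 20): VIOLATION
Node 38 violates its bound: not (-inf < 38 < 20).
Result: Not a valid BST


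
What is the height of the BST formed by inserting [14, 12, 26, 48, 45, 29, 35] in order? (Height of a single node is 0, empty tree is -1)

Insertion order: [14, 12, 26, 48, 45, 29, 35]
Tree (level-order array): [14, 12, 26, None, None, None, 48, 45, None, 29, None, None, 35]
Compute height bottom-up (empty subtree = -1):
  height(12) = 1 + max(-1, -1) = 0
  height(35) = 1 + max(-1, -1) = 0
  height(29) = 1 + max(-1, 0) = 1
  height(45) = 1 + max(1, -1) = 2
  height(48) = 1 + max(2, -1) = 3
  height(26) = 1 + max(-1, 3) = 4
  height(14) = 1 + max(0, 4) = 5
Height = 5


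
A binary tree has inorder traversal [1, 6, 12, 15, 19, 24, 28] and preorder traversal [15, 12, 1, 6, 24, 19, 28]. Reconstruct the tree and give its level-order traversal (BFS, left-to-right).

Inorder:  [1, 6, 12, 15, 19, 24, 28]
Preorder: [15, 12, 1, 6, 24, 19, 28]
Algorithm: preorder visits root first, so consume preorder in order;
for each root, split the current inorder slice at that value into
left-subtree inorder and right-subtree inorder, then recurse.
Recursive splits:
  root=15; inorder splits into left=[1, 6, 12], right=[19, 24, 28]
  root=12; inorder splits into left=[1, 6], right=[]
  root=1; inorder splits into left=[], right=[6]
  root=6; inorder splits into left=[], right=[]
  root=24; inorder splits into left=[19], right=[28]
  root=19; inorder splits into left=[], right=[]
  root=28; inorder splits into left=[], right=[]
Reconstructed level-order: [15, 12, 24, 1, 19, 28, 6]


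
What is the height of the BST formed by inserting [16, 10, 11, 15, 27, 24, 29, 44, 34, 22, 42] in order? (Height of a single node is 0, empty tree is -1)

Insertion order: [16, 10, 11, 15, 27, 24, 29, 44, 34, 22, 42]
Tree (level-order array): [16, 10, 27, None, 11, 24, 29, None, 15, 22, None, None, 44, None, None, None, None, 34, None, None, 42]
Compute height bottom-up (empty subtree = -1):
  height(15) = 1 + max(-1, -1) = 0
  height(11) = 1 + max(-1, 0) = 1
  height(10) = 1 + max(-1, 1) = 2
  height(22) = 1 + max(-1, -1) = 0
  height(24) = 1 + max(0, -1) = 1
  height(42) = 1 + max(-1, -1) = 0
  height(34) = 1 + max(-1, 0) = 1
  height(44) = 1 + max(1, -1) = 2
  height(29) = 1 + max(-1, 2) = 3
  height(27) = 1 + max(1, 3) = 4
  height(16) = 1 + max(2, 4) = 5
Height = 5


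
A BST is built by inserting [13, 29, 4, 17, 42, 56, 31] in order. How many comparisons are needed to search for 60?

Search path for 60: 13 -> 29 -> 42 -> 56
Found: False
Comparisons: 4


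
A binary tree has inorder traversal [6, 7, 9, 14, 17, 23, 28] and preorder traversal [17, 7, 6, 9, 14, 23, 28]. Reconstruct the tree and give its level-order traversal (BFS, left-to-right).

Inorder:  [6, 7, 9, 14, 17, 23, 28]
Preorder: [17, 7, 6, 9, 14, 23, 28]
Algorithm: preorder visits root first, so consume preorder in order;
for each root, split the current inorder slice at that value into
left-subtree inorder and right-subtree inorder, then recurse.
Recursive splits:
  root=17; inorder splits into left=[6, 7, 9, 14], right=[23, 28]
  root=7; inorder splits into left=[6], right=[9, 14]
  root=6; inorder splits into left=[], right=[]
  root=9; inorder splits into left=[], right=[14]
  root=14; inorder splits into left=[], right=[]
  root=23; inorder splits into left=[], right=[28]
  root=28; inorder splits into left=[], right=[]
Reconstructed level-order: [17, 7, 23, 6, 9, 28, 14]


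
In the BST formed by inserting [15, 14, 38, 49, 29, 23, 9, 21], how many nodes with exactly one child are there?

Tree built from: [15, 14, 38, 49, 29, 23, 9, 21]
Tree (level-order array): [15, 14, 38, 9, None, 29, 49, None, None, 23, None, None, None, 21]
Rule: These are nodes with exactly 1 non-null child.
Per-node child counts:
  node 15: 2 child(ren)
  node 14: 1 child(ren)
  node 9: 0 child(ren)
  node 38: 2 child(ren)
  node 29: 1 child(ren)
  node 23: 1 child(ren)
  node 21: 0 child(ren)
  node 49: 0 child(ren)
Matching nodes: [14, 29, 23]
Count of nodes with exactly one child: 3


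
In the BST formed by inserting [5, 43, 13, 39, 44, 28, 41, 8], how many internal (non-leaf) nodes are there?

Tree built from: [5, 43, 13, 39, 44, 28, 41, 8]
Tree (level-order array): [5, None, 43, 13, 44, 8, 39, None, None, None, None, 28, 41]
Rule: An internal node has at least one child.
Per-node child counts:
  node 5: 1 child(ren)
  node 43: 2 child(ren)
  node 13: 2 child(ren)
  node 8: 0 child(ren)
  node 39: 2 child(ren)
  node 28: 0 child(ren)
  node 41: 0 child(ren)
  node 44: 0 child(ren)
Matching nodes: [5, 43, 13, 39]
Count of internal (non-leaf) nodes: 4


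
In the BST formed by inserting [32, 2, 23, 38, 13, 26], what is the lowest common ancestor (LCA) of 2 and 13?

Tree insertion order: [32, 2, 23, 38, 13, 26]
Tree (level-order array): [32, 2, 38, None, 23, None, None, 13, 26]
In a BST, the LCA of p=2, q=13 is the first node v on the
root-to-leaf path with p <= v <= q (go left if both < v, right if both > v).
Walk from root:
  at 32: both 2 and 13 < 32, go left
  at 2: 2 <= 2 <= 13, this is the LCA
LCA = 2


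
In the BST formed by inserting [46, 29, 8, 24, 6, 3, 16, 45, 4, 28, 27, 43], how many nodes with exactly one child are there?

Tree built from: [46, 29, 8, 24, 6, 3, 16, 45, 4, 28, 27, 43]
Tree (level-order array): [46, 29, None, 8, 45, 6, 24, 43, None, 3, None, 16, 28, None, None, None, 4, None, None, 27]
Rule: These are nodes with exactly 1 non-null child.
Per-node child counts:
  node 46: 1 child(ren)
  node 29: 2 child(ren)
  node 8: 2 child(ren)
  node 6: 1 child(ren)
  node 3: 1 child(ren)
  node 4: 0 child(ren)
  node 24: 2 child(ren)
  node 16: 0 child(ren)
  node 28: 1 child(ren)
  node 27: 0 child(ren)
  node 45: 1 child(ren)
  node 43: 0 child(ren)
Matching nodes: [46, 6, 3, 28, 45]
Count of nodes with exactly one child: 5


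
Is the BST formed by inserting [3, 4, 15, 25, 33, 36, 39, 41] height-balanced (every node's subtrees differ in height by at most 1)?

Tree (level-order array): [3, None, 4, None, 15, None, 25, None, 33, None, 36, None, 39, None, 41]
Definition: a tree is height-balanced if, at every node, |h(left) - h(right)| <= 1 (empty subtree has height -1).
Bottom-up per-node check:
  node 41: h_left=-1, h_right=-1, diff=0 [OK], height=0
  node 39: h_left=-1, h_right=0, diff=1 [OK], height=1
  node 36: h_left=-1, h_right=1, diff=2 [FAIL (|-1-1|=2 > 1)], height=2
  node 33: h_left=-1, h_right=2, diff=3 [FAIL (|-1-2|=3 > 1)], height=3
  node 25: h_left=-1, h_right=3, diff=4 [FAIL (|-1-3|=4 > 1)], height=4
  node 15: h_left=-1, h_right=4, diff=5 [FAIL (|-1-4|=5 > 1)], height=5
  node 4: h_left=-1, h_right=5, diff=6 [FAIL (|-1-5|=6 > 1)], height=6
  node 3: h_left=-1, h_right=6, diff=7 [FAIL (|-1-6|=7 > 1)], height=7
Node 36 violates the condition: |-1 - 1| = 2 > 1.
Result: Not balanced


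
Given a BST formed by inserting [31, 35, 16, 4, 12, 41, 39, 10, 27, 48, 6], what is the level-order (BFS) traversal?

Tree insertion order: [31, 35, 16, 4, 12, 41, 39, 10, 27, 48, 6]
Tree (level-order array): [31, 16, 35, 4, 27, None, 41, None, 12, None, None, 39, 48, 10, None, None, None, None, None, 6]
BFS from the root, enqueuing left then right child of each popped node:
  queue [31] -> pop 31, enqueue [16, 35], visited so far: [31]
  queue [16, 35] -> pop 16, enqueue [4, 27], visited so far: [31, 16]
  queue [35, 4, 27] -> pop 35, enqueue [41], visited so far: [31, 16, 35]
  queue [4, 27, 41] -> pop 4, enqueue [12], visited so far: [31, 16, 35, 4]
  queue [27, 41, 12] -> pop 27, enqueue [none], visited so far: [31, 16, 35, 4, 27]
  queue [41, 12] -> pop 41, enqueue [39, 48], visited so far: [31, 16, 35, 4, 27, 41]
  queue [12, 39, 48] -> pop 12, enqueue [10], visited so far: [31, 16, 35, 4, 27, 41, 12]
  queue [39, 48, 10] -> pop 39, enqueue [none], visited so far: [31, 16, 35, 4, 27, 41, 12, 39]
  queue [48, 10] -> pop 48, enqueue [none], visited so far: [31, 16, 35, 4, 27, 41, 12, 39, 48]
  queue [10] -> pop 10, enqueue [6], visited so far: [31, 16, 35, 4, 27, 41, 12, 39, 48, 10]
  queue [6] -> pop 6, enqueue [none], visited so far: [31, 16, 35, 4, 27, 41, 12, 39, 48, 10, 6]
Result: [31, 16, 35, 4, 27, 41, 12, 39, 48, 10, 6]


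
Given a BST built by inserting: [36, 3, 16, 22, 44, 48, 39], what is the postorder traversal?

Tree insertion order: [36, 3, 16, 22, 44, 48, 39]
Tree (level-order array): [36, 3, 44, None, 16, 39, 48, None, 22]
Postorder traversal: [22, 16, 3, 39, 48, 44, 36]


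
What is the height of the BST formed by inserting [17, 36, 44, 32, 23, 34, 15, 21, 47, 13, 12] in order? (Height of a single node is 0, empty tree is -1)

Insertion order: [17, 36, 44, 32, 23, 34, 15, 21, 47, 13, 12]
Tree (level-order array): [17, 15, 36, 13, None, 32, 44, 12, None, 23, 34, None, 47, None, None, 21]
Compute height bottom-up (empty subtree = -1):
  height(12) = 1 + max(-1, -1) = 0
  height(13) = 1 + max(0, -1) = 1
  height(15) = 1 + max(1, -1) = 2
  height(21) = 1 + max(-1, -1) = 0
  height(23) = 1 + max(0, -1) = 1
  height(34) = 1 + max(-1, -1) = 0
  height(32) = 1 + max(1, 0) = 2
  height(47) = 1 + max(-1, -1) = 0
  height(44) = 1 + max(-1, 0) = 1
  height(36) = 1 + max(2, 1) = 3
  height(17) = 1 + max(2, 3) = 4
Height = 4


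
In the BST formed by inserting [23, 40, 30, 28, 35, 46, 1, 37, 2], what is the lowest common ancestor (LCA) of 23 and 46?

Tree insertion order: [23, 40, 30, 28, 35, 46, 1, 37, 2]
Tree (level-order array): [23, 1, 40, None, 2, 30, 46, None, None, 28, 35, None, None, None, None, None, 37]
In a BST, the LCA of p=23, q=46 is the first node v on the
root-to-leaf path with p <= v <= q (go left if both < v, right if both > v).
Walk from root:
  at 23: 23 <= 23 <= 46, this is the LCA
LCA = 23


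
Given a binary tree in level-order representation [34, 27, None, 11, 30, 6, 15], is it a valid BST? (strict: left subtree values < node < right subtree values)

Level-order array: [34, 27, None, 11, 30, 6, 15]
Validate using subtree bounds (lo, hi): at each node, require lo < value < hi,
then recurse left with hi=value and right with lo=value.
Preorder trace (stopping at first violation):
  at node 34 with bounds (-inf, +inf): OK
  at node 27 with bounds (-inf, 34): OK
  at node 11 with bounds (-inf, 27): OK
  at node 6 with bounds (-inf, 11): OK
  at node 15 with bounds (11, 27): OK
  at node 30 with bounds (27, 34): OK
No violation found at any node.
Result: Valid BST


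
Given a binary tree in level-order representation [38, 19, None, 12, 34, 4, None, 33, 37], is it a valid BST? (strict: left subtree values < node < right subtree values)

Level-order array: [38, 19, None, 12, 34, 4, None, 33, 37]
Validate using subtree bounds (lo, hi): at each node, require lo < value < hi,
then recurse left with hi=value and right with lo=value.
Preorder trace (stopping at first violation):
  at node 38 with bounds (-inf, +inf): OK
  at node 19 with bounds (-inf, 38): OK
  at node 12 with bounds (-inf, 19): OK
  at node 4 with bounds (-inf, 12): OK
  at node 34 with bounds (19, 38): OK
  at node 33 with bounds (19, 34): OK
  at node 37 with bounds (34, 38): OK
No violation found at any node.
Result: Valid BST


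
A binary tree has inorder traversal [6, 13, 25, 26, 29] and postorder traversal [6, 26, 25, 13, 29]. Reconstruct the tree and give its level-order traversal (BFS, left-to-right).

Inorder:   [6, 13, 25, 26, 29]
Postorder: [6, 26, 25, 13, 29]
Algorithm: postorder visits root last, so walk postorder right-to-left;
each value is the root of the current inorder slice — split it at that
value, recurse on the right subtree first, then the left.
Recursive splits:
  root=29; inorder splits into left=[6, 13, 25, 26], right=[]
  root=13; inorder splits into left=[6], right=[25, 26]
  root=25; inorder splits into left=[], right=[26]
  root=26; inorder splits into left=[], right=[]
  root=6; inorder splits into left=[], right=[]
Reconstructed level-order: [29, 13, 6, 25, 26]


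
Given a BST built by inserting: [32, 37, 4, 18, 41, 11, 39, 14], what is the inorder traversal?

Tree insertion order: [32, 37, 4, 18, 41, 11, 39, 14]
Tree (level-order array): [32, 4, 37, None, 18, None, 41, 11, None, 39, None, None, 14]
Inorder traversal: [4, 11, 14, 18, 32, 37, 39, 41]


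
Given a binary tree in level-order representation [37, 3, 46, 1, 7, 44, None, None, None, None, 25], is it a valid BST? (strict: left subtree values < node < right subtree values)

Level-order array: [37, 3, 46, 1, 7, 44, None, None, None, None, 25]
Validate using subtree bounds (lo, hi): at each node, require lo < value < hi,
then recurse left with hi=value and right with lo=value.
Preorder trace (stopping at first violation):
  at node 37 with bounds (-inf, +inf): OK
  at node 3 with bounds (-inf, 37): OK
  at node 1 with bounds (-inf, 3): OK
  at node 7 with bounds (3, 37): OK
  at node 25 with bounds (7, 37): OK
  at node 46 with bounds (37, +inf): OK
  at node 44 with bounds (37, 46): OK
No violation found at any node.
Result: Valid BST


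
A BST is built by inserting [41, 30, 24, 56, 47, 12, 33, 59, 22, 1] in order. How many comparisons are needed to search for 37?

Search path for 37: 41 -> 30 -> 33
Found: False
Comparisons: 3


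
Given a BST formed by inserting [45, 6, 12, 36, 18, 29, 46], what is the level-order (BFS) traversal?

Tree insertion order: [45, 6, 12, 36, 18, 29, 46]
Tree (level-order array): [45, 6, 46, None, 12, None, None, None, 36, 18, None, None, 29]
BFS from the root, enqueuing left then right child of each popped node:
  queue [45] -> pop 45, enqueue [6, 46], visited so far: [45]
  queue [6, 46] -> pop 6, enqueue [12], visited so far: [45, 6]
  queue [46, 12] -> pop 46, enqueue [none], visited so far: [45, 6, 46]
  queue [12] -> pop 12, enqueue [36], visited so far: [45, 6, 46, 12]
  queue [36] -> pop 36, enqueue [18], visited so far: [45, 6, 46, 12, 36]
  queue [18] -> pop 18, enqueue [29], visited so far: [45, 6, 46, 12, 36, 18]
  queue [29] -> pop 29, enqueue [none], visited so far: [45, 6, 46, 12, 36, 18, 29]
Result: [45, 6, 46, 12, 36, 18, 29]


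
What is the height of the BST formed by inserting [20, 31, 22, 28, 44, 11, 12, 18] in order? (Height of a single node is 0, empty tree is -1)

Insertion order: [20, 31, 22, 28, 44, 11, 12, 18]
Tree (level-order array): [20, 11, 31, None, 12, 22, 44, None, 18, None, 28]
Compute height bottom-up (empty subtree = -1):
  height(18) = 1 + max(-1, -1) = 0
  height(12) = 1 + max(-1, 0) = 1
  height(11) = 1 + max(-1, 1) = 2
  height(28) = 1 + max(-1, -1) = 0
  height(22) = 1 + max(-1, 0) = 1
  height(44) = 1 + max(-1, -1) = 0
  height(31) = 1 + max(1, 0) = 2
  height(20) = 1 + max(2, 2) = 3
Height = 3


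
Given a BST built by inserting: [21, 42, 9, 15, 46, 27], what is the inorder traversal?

Tree insertion order: [21, 42, 9, 15, 46, 27]
Tree (level-order array): [21, 9, 42, None, 15, 27, 46]
Inorder traversal: [9, 15, 21, 27, 42, 46]


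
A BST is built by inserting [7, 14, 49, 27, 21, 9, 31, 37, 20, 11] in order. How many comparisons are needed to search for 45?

Search path for 45: 7 -> 14 -> 49 -> 27 -> 31 -> 37
Found: False
Comparisons: 6


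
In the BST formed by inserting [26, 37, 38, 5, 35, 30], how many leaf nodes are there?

Tree built from: [26, 37, 38, 5, 35, 30]
Tree (level-order array): [26, 5, 37, None, None, 35, 38, 30]
Rule: A leaf has 0 children.
Per-node child counts:
  node 26: 2 child(ren)
  node 5: 0 child(ren)
  node 37: 2 child(ren)
  node 35: 1 child(ren)
  node 30: 0 child(ren)
  node 38: 0 child(ren)
Matching nodes: [5, 30, 38]
Count of leaf nodes: 3


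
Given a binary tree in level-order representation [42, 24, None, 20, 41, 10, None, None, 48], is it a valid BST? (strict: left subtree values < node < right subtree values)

Level-order array: [42, 24, None, 20, 41, 10, None, None, 48]
Validate using subtree bounds (lo, hi): at each node, require lo < value < hi,
then recurse left with hi=value and right with lo=value.
Preorder trace (stopping at first violation):
  at node 42 with bounds (-inf, +inf): OK
  at node 24 with bounds (-inf, 42): OK
  at node 20 with bounds (-inf, 24): OK
  at node 10 with bounds (-inf, 20): OK
  at node 41 with bounds (24, 42): OK
  at node 48 with bounds (41, 42): VIOLATION
Node 48 violates its bound: not (41 < 48 < 42).
Result: Not a valid BST


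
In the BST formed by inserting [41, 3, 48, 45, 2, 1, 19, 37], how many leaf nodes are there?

Tree built from: [41, 3, 48, 45, 2, 1, 19, 37]
Tree (level-order array): [41, 3, 48, 2, 19, 45, None, 1, None, None, 37]
Rule: A leaf has 0 children.
Per-node child counts:
  node 41: 2 child(ren)
  node 3: 2 child(ren)
  node 2: 1 child(ren)
  node 1: 0 child(ren)
  node 19: 1 child(ren)
  node 37: 0 child(ren)
  node 48: 1 child(ren)
  node 45: 0 child(ren)
Matching nodes: [1, 37, 45]
Count of leaf nodes: 3


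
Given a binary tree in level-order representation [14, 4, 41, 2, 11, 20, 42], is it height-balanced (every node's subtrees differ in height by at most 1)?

Tree (level-order array): [14, 4, 41, 2, 11, 20, 42]
Definition: a tree is height-balanced if, at every node, |h(left) - h(right)| <= 1 (empty subtree has height -1).
Bottom-up per-node check:
  node 2: h_left=-1, h_right=-1, diff=0 [OK], height=0
  node 11: h_left=-1, h_right=-1, diff=0 [OK], height=0
  node 4: h_left=0, h_right=0, diff=0 [OK], height=1
  node 20: h_left=-1, h_right=-1, diff=0 [OK], height=0
  node 42: h_left=-1, h_right=-1, diff=0 [OK], height=0
  node 41: h_left=0, h_right=0, diff=0 [OK], height=1
  node 14: h_left=1, h_right=1, diff=0 [OK], height=2
All nodes satisfy the balance condition.
Result: Balanced


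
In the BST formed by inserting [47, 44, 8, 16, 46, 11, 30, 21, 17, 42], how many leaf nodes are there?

Tree built from: [47, 44, 8, 16, 46, 11, 30, 21, 17, 42]
Tree (level-order array): [47, 44, None, 8, 46, None, 16, None, None, 11, 30, None, None, 21, 42, 17]
Rule: A leaf has 0 children.
Per-node child counts:
  node 47: 1 child(ren)
  node 44: 2 child(ren)
  node 8: 1 child(ren)
  node 16: 2 child(ren)
  node 11: 0 child(ren)
  node 30: 2 child(ren)
  node 21: 1 child(ren)
  node 17: 0 child(ren)
  node 42: 0 child(ren)
  node 46: 0 child(ren)
Matching nodes: [11, 17, 42, 46]
Count of leaf nodes: 4


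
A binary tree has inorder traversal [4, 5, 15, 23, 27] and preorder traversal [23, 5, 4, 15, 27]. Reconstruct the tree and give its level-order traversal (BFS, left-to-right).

Inorder:  [4, 5, 15, 23, 27]
Preorder: [23, 5, 4, 15, 27]
Algorithm: preorder visits root first, so consume preorder in order;
for each root, split the current inorder slice at that value into
left-subtree inorder and right-subtree inorder, then recurse.
Recursive splits:
  root=23; inorder splits into left=[4, 5, 15], right=[27]
  root=5; inorder splits into left=[4], right=[15]
  root=4; inorder splits into left=[], right=[]
  root=15; inorder splits into left=[], right=[]
  root=27; inorder splits into left=[], right=[]
Reconstructed level-order: [23, 5, 27, 4, 15]


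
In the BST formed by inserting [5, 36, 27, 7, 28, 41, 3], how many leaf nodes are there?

Tree built from: [5, 36, 27, 7, 28, 41, 3]
Tree (level-order array): [5, 3, 36, None, None, 27, 41, 7, 28]
Rule: A leaf has 0 children.
Per-node child counts:
  node 5: 2 child(ren)
  node 3: 0 child(ren)
  node 36: 2 child(ren)
  node 27: 2 child(ren)
  node 7: 0 child(ren)
  node 28: 0 child(ren)
  node 41: 0 child(ren)
Matching nodes: [3, 7, 28, 41]
Count of leaf nodes: 4


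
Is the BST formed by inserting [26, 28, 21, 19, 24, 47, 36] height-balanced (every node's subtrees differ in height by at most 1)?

Tree (level-order array): [26, 21, 28, 19, 24, None, 47, None, None, None, None, 36]
Definition: a tree is height-balanced if, at every node, |h(left) - h(right)| <= 1 (empty subtree has height -1).
Bottom-up per-node check:
  node 19: h_left=-1, h_right=-1, diff=0 [OK], height=0
  node 24: h_left=-1, h_right=-1, diff=0 [OK], height=0
  node 21: h_left=0, h_right=0, diff=0 [OK], height=1
  node 36: h_left=-1, h_right=-1, diff=0 [OK], height=0
  node 47: h_left=0, h_right=-1, diff=1 [OK], height=1
  node 28: h_left=-1, h_right=1, diff=2 [FAIL (|-1-1|=2 > 1)], height=2
  node 26: h_left=1, h_right=2, diff=1 [OK], height=3
Node 28 violates the condition: |-1 - 1| = 2 > 1.
Result: Not balanced


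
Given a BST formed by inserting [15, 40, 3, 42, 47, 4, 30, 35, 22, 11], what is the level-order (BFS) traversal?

Tree insertion order: [15, 40, 3, 42, 47, 4, 30, 35, 22, 11]
Tree (level-order array): [15, 3, 40, None, 4, 30, 42, None, 11, 22, 35, None, 47]
BFS from the root, enqueuing left then right child of each popped node:
  queue [15] -> pop 15, enqueue [3, 40], visited so far: [15]
  queue [3, 40] -> pop 3, enqueue [4], visited so far: [15, 3]
  queue [40, 4] -> pop 40, enqueue [30, 42], visited so far: [15, 3, 40]
  queue [4, 30, 42] -> pop 4, enqueue [11], visited so far: [15, 3, 40, 4]
  queue [30, 42, 11] -> pop 30, enqueue [22, 35], visited so far: [15, 3, 40, 4, 30]
  queue [42, 11, 22, 35] -> pop 42, enqueue [47], visited so far: [15, 3, 40, 4, 30, 42]
  queue [11, 22, 35, 47] -> pop 11, enqueue [none], visited so far: [15, 3, 40, 4, 30, 42, 11]
  queue [22, 35, 47] -> pop 22, enqueue [none], visited so far: [15, 3, 40, 4, 30, 42, 11, 22]
  queue [35, 47] -> pop 35, enqueue [none], visited so far: [15, 3, 40, 4, 30, 42, 11, 22, 35]
  queue [47] -> pop 47, enqueue [none], visited so far: [15, 3, 40, 4, 30, 42, 11, 22, 35, 47]
Result: [15, 3, 40, 4, 30, 42, 11, 22, 35, 47]


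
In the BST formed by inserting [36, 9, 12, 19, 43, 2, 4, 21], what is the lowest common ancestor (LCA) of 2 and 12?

Tree insertion order: [36, 9, 12, 19, 43, 2, 4, 21]
Tree (level-order array): [36, 9, 43, 2, 12, None, None, None, 4, None, 19, None, None, None, 21]
In a BST, the LCA of p=2, q=12 is the first node v on the
root-to-leaf path with p <= v <= q (go left if both < v, right if both > v).
Walk from root:
  at 36: both 2 and 12 < 36, go left
  at 9: 2 <= 9 <= 12, this is the LCA
LCA = 9


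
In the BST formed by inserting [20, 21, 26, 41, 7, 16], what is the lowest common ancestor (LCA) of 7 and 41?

Tree insertion order: [20, 21, 26, 41, 7, 16]
Tree (level-order array): [20, 7, 21, None, 16, None, 26, None, None, None, 41]
In a BST, the LCA of p=7, q=41 is the first node v on the
root-to-leaf path with p <= v <= q (go left if both < v, right if both > v).
Walk from root:
  at 20: 7 <= 20 <= 41, this is the LCA
LCA = 20


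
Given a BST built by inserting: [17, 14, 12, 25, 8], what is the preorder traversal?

Tree insertion order: [17, 14, 12, 25, 8]
Tree (level-order array): [17, 14, 25, 12, None, None, None, 8]
Preorder traversal: [17, 14, 12, 8, 25]


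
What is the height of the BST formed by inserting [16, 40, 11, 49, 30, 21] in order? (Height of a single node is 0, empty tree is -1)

Insertion order: [16, 40, 11, 49, 30, 21]
Tree (level-order array): [16, 11, 40, None, None, 30, 49, 21]
Compute height bottom-up (empty subtree = -1):
  height(11) = 1 + max(-1, -1) = 0
  height(21) = 1 + max(-1, -1) = 0
  height(30) = 1 + max(0, -1) = 1
  height(49) = 1 + max(-1, -1) = 0
  height(40) = 1 + max(1, 0) = 2
  height(16) = 1 + max(0, 2) = 3
Height = 3


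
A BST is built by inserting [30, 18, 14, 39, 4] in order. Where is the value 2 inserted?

Starting tree (level order): [30, 18, 39, 14, None, None, None, 4]
Insertion path: 30 -> 18 -> 14 -> 4
Result: insert 2 as left child of 4
Final tree (level order): [30, 18, 39, 14, None, None, None, 4, None, 2]


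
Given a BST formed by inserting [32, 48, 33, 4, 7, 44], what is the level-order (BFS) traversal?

Tree insertion order: [32, 48, 33, 4, 7, 44]
Tree (level-order array): [32, 4, 48, None, 7, 33, None, None, None, None, 44]
BFS from the root, enqueuing left then right child of each popped node:
  queue [32] -> pop 32, enqueue [4, 48], visited so far: [32]
  queue [4, 48] -> pop 4, enqueue [7], visited so far: [32, 4]
  queue [48, 7] -> pop 48, enqueue [33], visited so far: [32, 4, 48]
  queue [7, 33] -> pop 7, enqueue [none], visited so far: [32, 4, 48, 7]
  queue [33] -> pop 33, enqueue [44], visited so far: [32, 4, 48, 7, 33]
  queue [44] -> pop 44, enqueue [none], visited so far: [32, 4, 48, 7, 33, 44]
Result: [32, 4, 48, 7, 33, 44]
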